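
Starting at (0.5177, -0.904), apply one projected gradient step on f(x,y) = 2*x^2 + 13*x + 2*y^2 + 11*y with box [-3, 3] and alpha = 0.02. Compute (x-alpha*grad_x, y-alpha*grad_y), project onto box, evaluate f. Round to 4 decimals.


Step 1: Compute gradient at (0.5177, -0.904).
grad_x = 2*2*0.5177 + 13 = 15.0708
grad_y = 2*2*-0.904 + 11 = 7.384
Step 2: Gradient step.
x_raw = 0.5177 - 0.02*15.0708 = 0.2163
y_raw = -0.904 - 0.02*7.384 = -1.0517
Step 3: Project onto [-3, 3].
x_proj = clip(0.2163) = 0.2163
y_proj = clip(-1.0517) = -1.0517
Step 4: Evaluate f.
f(0.2163, -1.0517) = -6.4512


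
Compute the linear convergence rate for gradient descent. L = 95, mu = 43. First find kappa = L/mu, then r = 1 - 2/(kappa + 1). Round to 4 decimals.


Step 1: Compute the condition number.
kappa = L/mu = 95/43 = 2.2093
Step 2: Compute the convergence rate.
r = 1 - 2/(kappa + 1) = 1 - 2*mu/(L + mu) = (L - mu)/(L + mu) = 52/138 = 0.3768


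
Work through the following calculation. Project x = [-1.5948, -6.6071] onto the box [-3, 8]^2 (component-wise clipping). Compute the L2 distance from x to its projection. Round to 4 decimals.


Project each component onto [-3, 8].
clip(-1.5948) = -1.5948, clip(-6.6071) = -3.0
Projection = [-1.5948, -3.0]
Squared diffs: [0.0, 13.0112]
Distance = sqrt(13.0112) = 3.6071


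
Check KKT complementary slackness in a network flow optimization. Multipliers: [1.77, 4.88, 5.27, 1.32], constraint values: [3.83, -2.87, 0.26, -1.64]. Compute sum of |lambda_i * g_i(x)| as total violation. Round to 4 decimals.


KKT complementary slackness check:
lambda_1 * g_1 = 1.77 * 3.83 = 6.7791
lambda_2 * g_2 = 4.88 * -2.87 = -14.0056
lambda_3 * g_3 = 5.27 * 0.26 = 1.3702
lambda_4 * g_4 = 1.32 * -1.64 = -2.1648
Total violation = 6.7791 + 14.0056 + 1.3702 + 2.1648 = 24.3197


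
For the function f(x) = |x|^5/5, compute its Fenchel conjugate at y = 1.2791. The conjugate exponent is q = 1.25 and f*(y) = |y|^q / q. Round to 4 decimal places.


The conjugate exponent q satisfies 1/p + 1/q = 1.
p = 5, so q = 5/(5 - 1) = 1.25
|y|^q = 1.2791^1.25 = 1.3603
f*(1.2791) = 1.3603 / 1.25 = 1.0882


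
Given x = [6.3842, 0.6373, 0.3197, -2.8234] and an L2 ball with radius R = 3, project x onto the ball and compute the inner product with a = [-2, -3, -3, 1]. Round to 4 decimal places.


Step 1: Compute ||x|| (intermediates to 6 decimals).
||x|| = sqrt(6.3842^2 + 0.6373^2 + 0.3197^2 + (-2.8234)^2) = 7.016976
Step 2: Project.
Since ||x|| > R, scale = R/||x|| = 3/7.016976 = 0.427535, proj(x) = scale * x
proj(x) = [2.729469, 0.272468, 0.136683, -1.207102]
Step 3: Dot product.
a^T * proj(x) = -2*2.729469 - 3*0.272468 - 3*0.136683 + 1*(-1.207102) = -7.8935


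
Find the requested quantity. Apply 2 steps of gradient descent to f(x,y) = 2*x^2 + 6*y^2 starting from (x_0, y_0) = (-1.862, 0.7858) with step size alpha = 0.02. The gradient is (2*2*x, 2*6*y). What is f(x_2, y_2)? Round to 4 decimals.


Gradient descent on f(x,y) = 2*x^2 + 6*y^2.
Starting point: (-1.862, 0.7858), alpha = 0.02
Step 1: grad_x = 2*2*-1.862 = -7.448, grad_y = 2*6*0.7858 = 9.4296
  x_1 = -1.862 - 0.02*-7.448 = -1.713
  y_1 = 0.7858 - 0.02*9.4296 = 0.5972
Step 2: grad_x = 2*2*-1.713 = -6.8522, grad_y = 2*6*0.5972 = 7.1665
  x_2 = -1.713 - 0.02*-6.8522 = -1.576
  y_2 = 0.5972 - 0.02*7.1665 = 0.4539
f(-1.576, 0.4539) = 2*(-1.576)^2 + 6*0.4539^2 = 6.2036


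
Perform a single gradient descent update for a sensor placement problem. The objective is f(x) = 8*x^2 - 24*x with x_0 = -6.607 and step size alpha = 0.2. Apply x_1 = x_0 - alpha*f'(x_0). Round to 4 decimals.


We compute the gradient at x_0 and apply the update.
f'(x) = 16*x - 24
f'(-6.607) = 16*-6.607 - 24 = -129.712
x_1 = -6.607 - 0.2*-129.712 = 19.3354


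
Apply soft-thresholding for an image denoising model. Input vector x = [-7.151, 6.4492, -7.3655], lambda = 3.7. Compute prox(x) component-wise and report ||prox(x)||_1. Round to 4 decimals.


Soft-thresholding with lambda = 3.7:
prox(-7.151) = sign(-7.151)*max(|-7.151| - 3.7, 0) = -3.451
prox(6.4492) = sign(6.4492)*max(|6.4492| - 3.7, 0) = 2.7492
prox(-7.3655) = sign(-7.3655)*max(|-7.3655| - 3.7, 0) = -3.6655
prox(x) = [-3.451, 2.7492, -3.6655]
||prox(x)||_1 = 3.451 + 2.7492 + 3.6655 = 9.8657


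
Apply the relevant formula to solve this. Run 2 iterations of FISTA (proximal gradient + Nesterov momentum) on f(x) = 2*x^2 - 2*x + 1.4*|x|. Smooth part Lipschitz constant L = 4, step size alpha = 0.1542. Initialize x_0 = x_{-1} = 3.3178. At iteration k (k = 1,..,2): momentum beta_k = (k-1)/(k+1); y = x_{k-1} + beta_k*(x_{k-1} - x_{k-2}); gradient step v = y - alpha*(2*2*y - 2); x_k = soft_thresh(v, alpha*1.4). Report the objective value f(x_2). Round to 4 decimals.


FISTA on f(x) = 2*x^2 - 2*x + 1.4*|x|
L = 4, alpha = 0.1542
Iteration 1: beta = 0.0, y = 3.3178 + 0.0*(3.3178 - 3.3178) = 3.3178
  grad(y) = 11.2712, v = y - alpha*grad = 1.5798
  prox(v) = soft_thresh(1.5798, 0.2159) = 1.3639
Iteration 2: beta = 0.3333, y = 1.3639 + 0.3333*(1.3639 - 3.3178) = 0.7126
  grad(y) = 0.8504, v = y - alpha*grad = 0.5815
  prox(v) = soft_thresh(0.5815, 0.2159) = 0.3656
f(x_2) = 2*0.3656^2 - 2*0.3656 + 1.4*|0.3656| = 0.048


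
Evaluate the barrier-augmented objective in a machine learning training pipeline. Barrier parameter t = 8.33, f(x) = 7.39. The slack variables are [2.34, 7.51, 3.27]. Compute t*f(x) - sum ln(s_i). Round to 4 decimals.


Step 1: Compute log-barrier.
ln values: [0.8502, 2.0162, 1.1848]
phi = -(0.8502 + 2.0162 + 1.1848) = -4.0512
Step 2: Compute augmented objective.
t*f(x) = 8.33*7.39 = 61.5587
Total = 61.5587 - 4.0512 = 57.5075


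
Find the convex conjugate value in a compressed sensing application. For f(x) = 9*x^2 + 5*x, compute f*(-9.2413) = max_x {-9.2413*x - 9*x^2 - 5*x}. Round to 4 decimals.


f*(y) = sup_x {y*x - a*x^2 - b*x} = sup_x {(y-b)*x - a*x^2}
FOC: (y - b) - 2a*x = 0 => x* = (y - b)/(2a)
x* = (-9.2413 - 5)/(2*9) = -0.7912
f*(-9.2413) = (y-b)^2/(4a) = (-9.2413 - 5)^2/(4*9)
= 202.8146/36 = 5.6337


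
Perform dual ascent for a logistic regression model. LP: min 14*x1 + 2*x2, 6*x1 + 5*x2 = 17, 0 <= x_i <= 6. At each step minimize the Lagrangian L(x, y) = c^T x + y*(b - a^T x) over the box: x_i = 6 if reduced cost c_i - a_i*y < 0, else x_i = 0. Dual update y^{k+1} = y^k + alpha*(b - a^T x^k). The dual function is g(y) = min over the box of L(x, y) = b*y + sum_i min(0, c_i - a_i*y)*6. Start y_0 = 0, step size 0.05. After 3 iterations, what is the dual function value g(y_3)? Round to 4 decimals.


Dual ascent for LP: min 14*x1 + 2*x2, 6*x1 + 5*x2 = 17, 0 <= x_i <= 6
Step 1: y^k = 0.0, reduced costs: (14.0, 2.0)
  x^k = (0.0, 0.0), subgradient = b - a^T x = 17.0
  y^{k+1} = 0.0 + 0.05*17.0 = 0.85
Step 2: y^k = 0.85, reduced costs: (8.9, -2.25)
  x^k = (0.0, 6.0), subgradient = b - a^T x = -13.0
  y^{k+1} = 0.85 + 0.05*-13.0 = 0.2
Step 3: y^k = 0.2, reduced costs: (12.8, 1.0)
  x^k = (0.0, 0.0), subgradient = b - a^T x = 17.0
  y^{k+1} = 0.2 + 0.05*17.0 = 1.05
Dual objective at y_3 = 1.05: reduced costs (7.7, -3.25), box minimizer x = (0.0, 6.0)
g(y_3) = b*y + (c1 - a1*y)*x1 + (c2 - a2*y)*x2 = 17*1.05 + 7.7*0.0 + (-3.25)*6.0 = 17.85 + 0.0 - 19.5 = -1.65


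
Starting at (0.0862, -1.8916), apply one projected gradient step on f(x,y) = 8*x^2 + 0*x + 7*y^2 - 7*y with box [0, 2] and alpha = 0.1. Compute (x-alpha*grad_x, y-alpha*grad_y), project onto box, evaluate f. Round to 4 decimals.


Step 1: Compute gradient at (0.0862, -1.8916).
grad_x = 2*8*0.0862 + 0 = 1.3792
grad_y = 2*7*-1.8916 - 7 = -33.4824
Step 2: Gradient step.
x_raw = 0.0862 - 0.1*1.3792 = -0.0517
y_raw = -1.8916 - 0.1*-33.4824 = 1.4566
Step 3: Project onto [0, 2].
x_proj = clip(-0.0517) = 0.0
y_proj = clip(1.4566) = 1.4566
Step 4: Evaluate f.
f(0.0, 1.4566) = 4.6561


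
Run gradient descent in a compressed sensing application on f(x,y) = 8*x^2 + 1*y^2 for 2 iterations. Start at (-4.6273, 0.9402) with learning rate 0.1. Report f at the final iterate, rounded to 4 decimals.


Gradient descent on f(x,y) = 8*x^2 + 1*y^2.
Starting point: (-4.6273, 0.9402), alpha = 0.1
Step 1: grad_x = 2*8*-4.6273 = -74.0368, grad_y = 2*1*0.9402 = 1.8804
  x_1 = -4.6273 - 0.1*-74.0368 = 2.7764
  y_1 = 0.9402 - 0.1*1.8804 = 0.7522
Step 2: grad_x = 2*8*2.7764 = 44.4221, grad_y = 2*1*0.7522 = 1.5043
  x_2 = 2.7764 - 0.1*44.4221 = -1.6658
  y_2 = 0.7522 - 0.1*1.5043 = 0.6017
f(-1.6658, 0.6017) = 8*(-1.6658)^2 + 1*0.6017^2 = 22.5619


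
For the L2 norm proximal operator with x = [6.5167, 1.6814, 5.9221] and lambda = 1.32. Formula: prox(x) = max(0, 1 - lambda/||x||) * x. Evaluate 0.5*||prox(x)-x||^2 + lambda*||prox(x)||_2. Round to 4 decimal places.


Step 1: Compute ||x||.
||x|| = 8.9647
Step 2: Compute scaling factor.
scale = max(0, 1 - 1.32/8.9647) = 0.8528
Step 3: prox(x) = [5.5572, 1.4338, 5.0501]
||prox(x)|| = 7.6447
Step 4: Proximal objective.
0.5*||prox-x||^2 = 0.8712
lambda*||prox|| = 10.091
Total = 10.9622


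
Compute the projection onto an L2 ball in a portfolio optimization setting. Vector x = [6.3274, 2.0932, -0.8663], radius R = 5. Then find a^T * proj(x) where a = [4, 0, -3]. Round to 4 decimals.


Step 1: Compute ||x|| (intermediates to 6 decimals).
||x|| = sqrt(6.3274^2 + 2.0932^2 + (-0.8663)^2) = 6.720711
Step 2: Project.
Since ||x|| > R, scale = R/||x|| = 5/6.720711 = 0.743969, proj(x) = scale * x
proj(x) = [4.707389, 1.557276, -0.6445]
Step 3: Dot product.
a^T * proj(x) = 4*4.707389 + 0*1.557276 - 3*(-0.6445) = 20.7631


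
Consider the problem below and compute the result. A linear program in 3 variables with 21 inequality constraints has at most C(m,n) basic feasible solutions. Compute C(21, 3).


Each vertex corresponds to some choice of n active constraints out of m, so the number of vertices is at most C(m, n) = m! / (n!(m-n)!).
m = 21, n = 3
Numerator: 21 * 20 * 19
Denominator: 3! = 6
C(21, 3) = 1330


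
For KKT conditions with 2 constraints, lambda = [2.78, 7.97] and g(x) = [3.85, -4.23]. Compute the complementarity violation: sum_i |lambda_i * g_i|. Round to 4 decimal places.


KKT complementary slackness check:
lambda_1 * g_1 = 2.78 * 3.85 = 10.703
lambda_2 * g_2 = 7.97 * -4.23 = -33.7131
Total violation = 10.703 + 33.7131 = 44.4161


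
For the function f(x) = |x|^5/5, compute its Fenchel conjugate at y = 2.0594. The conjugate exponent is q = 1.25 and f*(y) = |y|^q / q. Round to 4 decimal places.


The conjugate exponent q satisfies 1/p + 1/q = 1.
p = 5, so q = 5/(5 - 1) = 1.25
|y|^q = 2.0594^1.25 = 2.467
f*(2.0594) = 2.467 / 1.25 = 1.9736


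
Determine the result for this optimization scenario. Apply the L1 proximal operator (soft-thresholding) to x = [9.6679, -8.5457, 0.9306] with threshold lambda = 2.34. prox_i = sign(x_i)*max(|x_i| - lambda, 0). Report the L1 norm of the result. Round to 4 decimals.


Soft-thresholding with lambda = 2.34:
prox(9.6679) = sign(9.6679)*max(|9.6679| - 2.34, 0) = 7.3279
prox(-8.5457) = sign(-8.5457)*max(|-8.5457| - 2.34, 0) = -6.2057
prox(0.9306) = sign(0.9306)*max(|0.9306| - 2.34, 0) = 0.0
prox(x) = [7.3279, -6.2057, 0.0]
||prox(x)||_1 = 7.3279 + 6.2057 + 0.0 = 13.5336


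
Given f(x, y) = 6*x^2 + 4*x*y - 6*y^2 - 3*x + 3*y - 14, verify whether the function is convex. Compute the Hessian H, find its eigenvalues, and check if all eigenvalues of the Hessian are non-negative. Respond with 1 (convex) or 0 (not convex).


The Hessian of f(x,y) = 6*x^2 + 4*x*y - 6*y^2 - 3*x + 3*y - 14 is:
H = [[12, 4], [4, -12]]
Trace = 12 - 12 = 0
Determinant = 12*-12 - (4)^2 = -160
Discriminant = (0)^2 - 4*-160 = 640.0
Eigenvalues: lambda_1 = -12.6491, lambda_2 = 12.6491
The function is not convex.

0


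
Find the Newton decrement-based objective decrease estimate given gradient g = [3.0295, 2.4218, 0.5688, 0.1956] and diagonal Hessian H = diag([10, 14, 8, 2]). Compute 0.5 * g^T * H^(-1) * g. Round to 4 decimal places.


Step 1: H is diagonal, so H^(-1) * g = [0.303, 0.173, 0.0711, 0.0978].
Step 2: g^T H^(-1) g = sum_i g_i^2 / H_ii
  = (3.0295)^2/10 + (2.4218)^2/14 + (0.5688)^2/8 + (0.1956)^2/2
  = 0.9178 + 0.4189 + 0.0404 + 0.0191 = 1.3963
Step 3: Objective decrease = 0.5 * g^T H^(-1) g = 0.6981


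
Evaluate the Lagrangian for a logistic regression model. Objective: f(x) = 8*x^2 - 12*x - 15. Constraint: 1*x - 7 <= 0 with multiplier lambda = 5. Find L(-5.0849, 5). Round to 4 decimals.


Step 1: Evaluate f(x).
f(-5.0849) = 8*(-5.0849)^2 - 12*(-5.0849) - 15 = 252.8685
Step 2: Evaluate g(x).
g(-5.0849) = 1*-5.0849 - 7 = -12.0849
Step 3: Compute Lagrangian.
L = 252.8685 + 5*-12.0849 = 192.444


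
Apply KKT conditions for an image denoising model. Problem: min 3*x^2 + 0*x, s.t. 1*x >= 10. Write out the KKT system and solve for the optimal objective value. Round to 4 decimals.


Step 1: Try lambda = 0 (constraint inactive).
x_unc = 0/(2*3) = 0.0
Check: 1*0.0 = 0.0 < 10 -- violated!
Step 2: Constraint must be active: 1*x = 10
x* = 10/1 = 10.0
lambda = (2*3*10.0 + 0)/1 = 60.0
Step 3: Compute optimal value.
f(x*) = 3*10.0^2 + 0*10.0 = 300.0


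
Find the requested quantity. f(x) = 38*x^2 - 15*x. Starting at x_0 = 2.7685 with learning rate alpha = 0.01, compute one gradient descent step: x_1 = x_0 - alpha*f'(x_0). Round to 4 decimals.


We compute the gradient at x_0 and apply the update.
f'(x) = 76*x - 15
f'(2.7685) = 76*2.7685 - 15 = 195.406
x_1 = 2.7685 - 0.01*195.406 = 0.8144


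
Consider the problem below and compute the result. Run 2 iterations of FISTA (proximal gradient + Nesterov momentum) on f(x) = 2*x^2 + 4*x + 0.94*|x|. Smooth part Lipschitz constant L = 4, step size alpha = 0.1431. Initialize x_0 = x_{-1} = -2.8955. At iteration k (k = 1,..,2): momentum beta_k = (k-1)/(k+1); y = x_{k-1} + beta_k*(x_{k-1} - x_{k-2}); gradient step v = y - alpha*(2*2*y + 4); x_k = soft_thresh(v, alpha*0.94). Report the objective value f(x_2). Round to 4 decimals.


FISTA on f(x) = 2*x^2 + 4*x + 0.94*|x|
L = 4, alpha = 0.1431
Iteration 1: beta = 0.0, y = -2.8955 + 0.0*(-2.8955 + 2.8955) = -2.8955
  grad(y) = -7.582, v = y - alpha*grad = -1.8105
  prox(v) = soft_thresh(-1.8105, 0.1345) = -1.676
Iteration 2: beta = 0.3333, y = -1.676 + 0.3333*(-1.676 + 2.8955) = -1.2695
  grad(y) = -1.078, v = y - alpha*grad = -1.1152
  prox(v) = soft_thresh(-1.1152, 0.1345) = -0.9807
f(x_2) = 2*(-0.9807)^2 + 4*(-0.9807) + 0.94*|-0.9807| = -1.0774


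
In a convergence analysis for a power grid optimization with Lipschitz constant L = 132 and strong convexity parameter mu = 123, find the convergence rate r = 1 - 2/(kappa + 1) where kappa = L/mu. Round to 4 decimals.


Step 1: Compute the condition number.
kappa = L/mu = 132/123 = 1.0732
Step 2: Compute the convergence rate.
r = 1 - 2/(kappa + 1) = 1 - 2*mu/(L + mu) = (L - mu)/(L + mu) = 9/255 = 0.0353


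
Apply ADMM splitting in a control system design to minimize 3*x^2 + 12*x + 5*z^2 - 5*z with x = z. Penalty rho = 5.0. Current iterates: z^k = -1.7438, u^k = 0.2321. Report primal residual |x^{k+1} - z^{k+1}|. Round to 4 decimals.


ADMM iteration with rho = 5.0, z^k = -1.7438, u^k = 0.2321
Step 1: x-update.
Minimize 3*x^2 + 12*x + (5.0/2)*(x + 1.7438 + 0.2321)^2
FOC: (2*3 + 5.0)*x = -12 + 5.0*(-1.7438 - 0.2321)
x^{k+1} = -1.989
Step 2: z-update.
Minimize 5*z^2 - 5*z + (5.0/2)*(-1.989 - z + 0.2321)^2
FOC: (2*5 + 5.0)*z = 5 + 5.0*(-1.989 + 0.2321)
z^{k+1} = -0.2523
Step 3: u-update.
u^{k+1} = 0.2321 - 1.989 + 0.2523 = -1.5046
Step 4: Primal residual = |-1.989 + 0.2523| = 1.7367


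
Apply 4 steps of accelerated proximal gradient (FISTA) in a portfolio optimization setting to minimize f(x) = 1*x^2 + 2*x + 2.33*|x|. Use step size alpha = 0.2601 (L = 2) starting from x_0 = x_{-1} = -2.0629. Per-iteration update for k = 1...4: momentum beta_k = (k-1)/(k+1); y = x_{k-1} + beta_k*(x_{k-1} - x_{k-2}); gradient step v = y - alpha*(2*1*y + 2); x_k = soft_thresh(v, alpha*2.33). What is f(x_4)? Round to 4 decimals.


FISTA on f(x) = 1*x^2 + 2*x + 2.33*|x|
L = 2, alpha = 0.2601
Iteration 1: beta = 0.0, y = -2.0629 + 0.0*(-2.0629 + 2.0629) = -2.0629
  grad(y) = -2.1258, v = y - alpha*grad = -1.51
  prox(v) = soft_thresh(-1.51, 0.606) = -0.9039
Iteration 2: beta = 0.3333, y = -0.9039 + 0.3333*(-0.9039 + 2.0629) = -0.5176
  grad(y) = 0.9647, v = y - alpha*grad = -0.7686
  prox(v) = soft_thresh(-0.7686, 0.606) = -0.1625
Iteration 3: beta = 0.5, y = -0.1625 + 0.5*(-0.1625 + 0.9039) = 0.2082
  grad(y) = 2.4164, v = y - alpha*grad = -0.4203
  prox(v) = soft_thresh(-0.4203, 0.606) = 0.0
Iteration 4: beta = 0.6, y = 0.0 + 0.6*(0.0 + 0.1625) = 0.0975
  grad(y) = 2.195, v = y - alpha*grad = -0.4734
  prox(v) = soft_thresh(-0.4734, 0.606) = 0.0
f(x_4) = 1*0.0^2 + 2*0.0 + 2.33*|0.0| = 0.0


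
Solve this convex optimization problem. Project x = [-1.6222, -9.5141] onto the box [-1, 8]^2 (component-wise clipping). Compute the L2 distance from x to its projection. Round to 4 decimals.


Project each component onto [-1, 8].
clip(-1.6222) = -1.0, clip(-9.5141) = -1.0
Projection = [-1.0, -1.0]
Squared diffs: [0.3871, 72.4899]
Distance = sqrt(72.877) = 8.5368


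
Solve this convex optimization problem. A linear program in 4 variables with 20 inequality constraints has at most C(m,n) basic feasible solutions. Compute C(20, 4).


Each vertex corresponds to some choice of n active constraints out of m, so the number of vertices is at most C(m, n) = m! / (n!(m-n)!).
m = 20, n = 4
Numerator: 20 * 19 * 18 * 17
Denominator: 4! = 24
C(20, 4) = 4845


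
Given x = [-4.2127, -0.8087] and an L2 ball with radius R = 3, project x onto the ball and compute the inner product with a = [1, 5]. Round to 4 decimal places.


Step 1: Compute ||x|| (intermediates to 6 decimals).
||x|| = sqrt((-4.2127)^2 + (-0.8087)^2) = 4.28962
Step 2: Project.
Since ||x|| > R, scale = R/||x|| = 3/4.28962 = 0.699363, proj(x) = scale * x
proj(x) = [-2.946207, -0.565575]
Step 3: Dot product.
a^T * proj(x) = 1*(-2.946207) + 5*(-0.565575) = -5.7741


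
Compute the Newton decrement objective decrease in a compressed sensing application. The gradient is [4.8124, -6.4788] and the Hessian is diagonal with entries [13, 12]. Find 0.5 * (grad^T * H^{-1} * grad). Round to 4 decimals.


Step 1: H is diagonal, so H^(-1) * g = [0.3702, -0.5399].
Step 2: g^T H^(-1) g = sum_i g_i^2 / H_ii
  = (4.8124)^2/13 + (-6.4788)^2/12
  = 1.7815 + 3.4979 = 5.2794
Step 3: Objective decrease = 0.5 * g^T H^(-1) g = 2.6397


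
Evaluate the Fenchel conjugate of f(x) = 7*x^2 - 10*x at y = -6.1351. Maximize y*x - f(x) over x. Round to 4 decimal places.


f*(y) = sup_x {y*x - a*x^2 - b*x} = sup_x {(y-b)*x - a*x^2}
FOC: (y - b) - 2a*x = 0 => x* = (y - b)/(2a)
x* = (-6.1351 + 10)/(2*7) = 0.2761
f*(-6.1351) = (y-b)^2/(4a) = (-6.1351 + 10)^2/(4*7)
= 14.9375/28 = 0.5335


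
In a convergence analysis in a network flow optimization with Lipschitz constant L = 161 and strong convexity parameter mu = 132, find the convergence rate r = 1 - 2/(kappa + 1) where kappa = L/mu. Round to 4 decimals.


Step 1: Compute the condition number.
kappa = L/mu = 161/132 = 1.2197
Step 2: Compute the convergence rate.
r = 1 - 2/(kappa + 1) = 1 - 2*mu/(L + mu) = (L - mu)/(L + mu) = 29/293 = 0.099


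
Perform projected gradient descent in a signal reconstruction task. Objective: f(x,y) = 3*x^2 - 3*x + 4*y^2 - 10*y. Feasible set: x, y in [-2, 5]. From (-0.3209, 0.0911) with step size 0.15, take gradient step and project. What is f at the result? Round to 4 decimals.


Step 1: Compute gradient at (-0.3209, 0.0911).
grad_x = 2*3*-0.3209 - 3 = -4.9254
grad_y = 2*4*0.0911 - 10 = -9.2712
Step 2: Gradient step.
x_raw = -0.3209 - 0.15*-4.9254 = 0.4179
y_raw = 0.0911 - 0.15*-9.2712 = 1.4818
Step 3: Project onto [-2, 5].
x_proj = clip(0.4179) = 0.4179
y_proj = clip(1.4818) = 1.4818
Step 4: Evaluate f.
f(0.4179, 1.4818) = -6.7649


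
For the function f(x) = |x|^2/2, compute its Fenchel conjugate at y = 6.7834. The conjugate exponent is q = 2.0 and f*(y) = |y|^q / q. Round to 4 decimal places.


The conjugate exponent q satisfies 1/p + 1/q = 1.
p = 2, so q = 2/(2 - 1) = 2.0
|y|^q = 6.7834^2.0 = 46.0145
f*(6.7834) = 46.0145 / 2.0 = 23.0073


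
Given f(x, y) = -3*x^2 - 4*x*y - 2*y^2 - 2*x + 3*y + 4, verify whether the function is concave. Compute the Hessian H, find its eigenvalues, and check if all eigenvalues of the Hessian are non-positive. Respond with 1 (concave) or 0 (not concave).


The Hessian of f(x,y) = -3*x^2 - 4*x*y - 2*y^2 - 2*x + 3*y + 4 is:
H = [[-6, -4], [-4, -4]]
Trace = -6 - 4 = -10
Determinant = -6*-4 - (-4)^2 = 8
Discriminant = (-10)^2 - 4*8 = 68.0
Eigenvalues: lambda_1 = -9.1231, lambda_2 = -0.8769
The function is concave.

1


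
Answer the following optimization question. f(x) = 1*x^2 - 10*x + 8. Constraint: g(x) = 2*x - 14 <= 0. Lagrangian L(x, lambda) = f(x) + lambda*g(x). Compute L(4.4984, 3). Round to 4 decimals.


Step 1: Evaluate f(x).
f(4.4984) = 1*4.4984^2 - 10*4.4984 + 8 = -16.7484
Step 2: Evaluate g(x).
g(4.4984) = 2*4.4984 - 14 = -5.0032
Step 3: Compute Lagrangian.
L = -16.7484 + 3*-5.0032 = -31.758


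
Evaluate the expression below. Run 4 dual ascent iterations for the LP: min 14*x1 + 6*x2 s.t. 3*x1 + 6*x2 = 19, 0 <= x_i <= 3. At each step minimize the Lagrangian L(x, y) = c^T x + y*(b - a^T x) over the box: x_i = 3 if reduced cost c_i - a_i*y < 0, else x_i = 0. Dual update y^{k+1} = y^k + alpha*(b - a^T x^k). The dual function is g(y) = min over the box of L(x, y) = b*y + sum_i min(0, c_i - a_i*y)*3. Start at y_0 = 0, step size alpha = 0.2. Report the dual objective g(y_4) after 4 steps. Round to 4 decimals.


Dual ascent for LP: min 14*x1 + 6*x2, 3*x1 + 6*x2 = 19, 0 <= x_i <= 3
Step 1: y^k = 0.0, reduced costs: (14.0, 6.0)
  x^k = (0.0, 0.0), subgradient = b - a^T x = 19.0
  y^{k+1} = 0.0 + 0.2*19.0 = 3.8
Step 2: y^k = 3.8, reduced costs: (2.6, -16.8)
  x^k = (0.0, 3.0), subgradient = b - a^T x = 1.0
  y^{k+1} = 3.8 + 0.2*1.0 = 4.0
Step 3: y^k = 4.0, reduced costs: (2.0, -18.0)
  x^k = (0.0, 3.0), subgradient = b - a^T x = 1.0
  y^{k+1} = 4.0 + 0.2*1.0 = 4.2
Step 4: y^k = 4.2, reduced costs: (1.4, -19.2)
  x^k = (0.0, 3.0), subgradient = b - a^T x = 1.0
  y^{k+1} = 4.2 + 0.2*1.0 = 4.4
Dual objective at y_4 = 4.4: reduced costs (0.8, -20.4), box minimizer x = (0.0, 3.0)
g(y_4) = b*y + (c1 - a1*y)*x1 + (c2 - a2*y)*x2 = 19*4.4 + 0.8*0.0 + (-20.4)*3.0 = 83.6 + 0.0 - 61.2 = 22.4


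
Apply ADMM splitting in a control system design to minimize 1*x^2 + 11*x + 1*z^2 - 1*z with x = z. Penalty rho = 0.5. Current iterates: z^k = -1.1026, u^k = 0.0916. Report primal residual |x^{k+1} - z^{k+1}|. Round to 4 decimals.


ADMM iteration with rho = 0.5, z^k = -1.1026, u^k = 0.0916
Step 1: x-update.
Minimize 1*x^2 + 11*x + (0.5/2)*(x + 1.1026 + 0.0916)^2
FOC: (2*1 + 0.5)*x = -11 + 0.5*(-1.1026 - 0.0916)
x^{k+1} = -4.6388
Step 2: z-update.
Minimize 1*z^2 - 1*z + (0.5/2)*(-4.6388 - z + 0.0916)^2
FOC: (2*1 + 0.5)*z = 1 + 0.5*(-4.6388 + 0.0916)
z^{k+1} = -0.5094
Step 3: u-update.
u^{k+1} = 0.0916 - 4.6388 + 0.5094 = -4.0378
Step 4: Primal residual = |-4.6388 + 0.5094| = 4.1294


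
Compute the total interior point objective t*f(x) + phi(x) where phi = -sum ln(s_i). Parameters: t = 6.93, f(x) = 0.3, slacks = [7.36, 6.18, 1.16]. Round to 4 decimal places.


Step 1: Compute log-barrier.
ln values: [1.9961, 1.8213, 0.1484]
phi = -(1.9961 + 1.8213 + 0.1484) = -3.9658
Step 2: Compute augmented objective.
t*f(x) = 6.93*0.3 = 2.079
Total = 2.079 - 3.9658 = -1.8868


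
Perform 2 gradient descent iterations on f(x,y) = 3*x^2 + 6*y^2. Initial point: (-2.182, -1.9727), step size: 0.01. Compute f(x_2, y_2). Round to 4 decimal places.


Gradient descent on f(x,y) = 3*x^2 + 6*y^2.
Starting point: (-2.182, -1.9727), alpha = 0.01
Step 1: grad_x = 2*3*-2.182 = -13.092, grad_y = 2*6*-1.9727 = -23.6724
  x_1 = -2.182 - 0.01*-13.092 = -2.0511
  y_1 = -1.9727 - 0.01*-23.6724 = -1.736
Step 2: grad_x = 2*3*-2.0511 = -12.3065, grad_y = 2*6*-1.736 = -20.8317
  x_2 = -2.0511 - 0.01*-12.3065 = -1.928
  y_2 = -1.736 - 0.01*-20.8317 = -1.5277
f(-1.928, -1.5277) = 3*(-1.928)^2 + 6*(-1.5277)^2 = 25.1542


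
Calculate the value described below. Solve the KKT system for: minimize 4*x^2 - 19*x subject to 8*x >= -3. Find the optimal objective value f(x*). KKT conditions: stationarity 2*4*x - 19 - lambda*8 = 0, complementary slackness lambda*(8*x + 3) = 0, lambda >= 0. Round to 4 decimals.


Step 1: Try lambda = 0 (constraint inactive).
Stationarity: 2*4*x - 19 = 0
x* = 19/(2*4) = 2.375
Check constraint: 8*2.375 = 19.0 >= -3 -- satisfied.
Step 2: Compute optimal value.
f(x*) = 4*2.375^2 - 19*2.375 = -22.5625


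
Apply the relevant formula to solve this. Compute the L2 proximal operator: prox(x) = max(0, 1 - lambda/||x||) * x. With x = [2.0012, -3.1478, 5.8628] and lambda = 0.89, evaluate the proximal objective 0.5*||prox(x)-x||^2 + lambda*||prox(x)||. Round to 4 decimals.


Step 1: Compute ||x||.
||x|| = 6.9488
Step 2: Compute scaling factor.
scale = max(0, 1 - 0.89/6.9488) = 0.8719
Step 3: prox(x) = [1.7449, -2.7446, 5.1119]
||prox(x)|| = 6.0588
Step 4: Proximal objective.
0.5*||prox-x||^2 = 0.3961
lambda*||prox|| = 5.3923
Total = 5.7884


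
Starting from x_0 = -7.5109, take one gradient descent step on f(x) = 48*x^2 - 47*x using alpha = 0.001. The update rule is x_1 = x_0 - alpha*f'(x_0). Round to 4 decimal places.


We compute the gradient at x_0 and apply the update.
f'(x) = 96*x - 47
f'(-7.5109) = 96*-7.5109 - 47 = -768.0464
x_1 = -7.5109 - 0.001*-768.0464 = -6.7429


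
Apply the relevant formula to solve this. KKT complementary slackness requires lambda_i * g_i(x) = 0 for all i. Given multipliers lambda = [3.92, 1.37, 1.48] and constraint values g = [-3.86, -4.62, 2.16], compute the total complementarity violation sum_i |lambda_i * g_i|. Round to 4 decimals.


KKT complementary slackness check:
lambda_1 * g_1 = 3.92 * -3.86 = -15.1312
lambda_2 * g_2 = 1.37 * -4.62 = -6.3294
lambda_3 * g_3 = 1.48 * 2.16 = 3.1968
Total violation = 15.1312 + 6.3294 + 3.1968 = 24.6574


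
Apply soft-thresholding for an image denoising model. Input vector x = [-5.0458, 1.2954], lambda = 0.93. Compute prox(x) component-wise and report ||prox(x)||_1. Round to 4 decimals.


Soft-thresholding with lambda = 0.93:
prox(-5.0458) = sign(-5.0458)*max(|-5.0458| - 0.93, 0) = -4.1158
prox(1.2954) = sign(1.2954)*max(|1.2954| - 0.93, 0) = 0.3654
prox(x) = [-4.1158, 0.3654]
||prox(x)||_1 = 4.1158 + 0.3654 = 4.4812


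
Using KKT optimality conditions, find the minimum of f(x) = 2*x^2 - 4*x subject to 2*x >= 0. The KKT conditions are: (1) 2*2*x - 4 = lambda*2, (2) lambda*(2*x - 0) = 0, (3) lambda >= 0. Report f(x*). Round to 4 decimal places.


Step 1: Try lambda = 0 (constraint inactive).
Stationarity: 2*2*x - 4 = 0
x* = 4/(2*2) = 1.0
Check constraint: 2*1.0 = 2.0 >= 0 -- satisfied.
Step 2: Compute optimal value.
f(x*) = 2*1.0^2 - 4*1.0 = -2.0


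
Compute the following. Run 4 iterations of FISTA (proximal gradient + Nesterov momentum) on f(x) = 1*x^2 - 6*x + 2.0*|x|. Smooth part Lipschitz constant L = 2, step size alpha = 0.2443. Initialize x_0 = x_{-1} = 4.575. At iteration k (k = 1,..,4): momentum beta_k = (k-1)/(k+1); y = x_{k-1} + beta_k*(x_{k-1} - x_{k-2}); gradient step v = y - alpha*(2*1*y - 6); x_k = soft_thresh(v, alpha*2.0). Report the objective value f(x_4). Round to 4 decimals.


FISTA on f(x) = 1*x^2 - 6*x + 2.0*|x|
L = 2, alpha = 0.2443
Iteration 1: beta = 0.0, y = 4.575 + 0.0*(4.575 - 4.575) = 4.575
  grad(y) = 3.15, v = y - alpha*grad = 3.8055
  prox(v) = soft_thresh(3.8055, 0.4886) = 3.3169
Iteration 2: beta = 0.3333, y = 3.3169 + 0.3333*(3.3169 - 4.575) = 2.8975
  grad(y) = -0.2051, v = y - alpha*grad = 2.9476
  prox(v) = soft_thresh(2.9476, 0.4886) = 2.459
Iteration 3: beta = 0.5, y = 2.459 + 0.5*(2.459 - 3.3169) = 2.03
  grad(y) = -1.94, v = y - alpha*grad = 2.504
  prox(v) = soft_thresh(2.504, 0.4886) = 2.0154
Iteration 4: beta = 0.6, y = 2.0154 + 0.6*(2.0154 - 2.459) = 1.7492
  grad(y) = -2.5016, v = y - alpha*grad = 2.3603
  prox(v) = soft_thresh(2.3603, 0.4886) = 1.8717
f(x_4) = 1*1.8717^2 - 6*1.8717 + 2.0*|1.8717| = -3.9835


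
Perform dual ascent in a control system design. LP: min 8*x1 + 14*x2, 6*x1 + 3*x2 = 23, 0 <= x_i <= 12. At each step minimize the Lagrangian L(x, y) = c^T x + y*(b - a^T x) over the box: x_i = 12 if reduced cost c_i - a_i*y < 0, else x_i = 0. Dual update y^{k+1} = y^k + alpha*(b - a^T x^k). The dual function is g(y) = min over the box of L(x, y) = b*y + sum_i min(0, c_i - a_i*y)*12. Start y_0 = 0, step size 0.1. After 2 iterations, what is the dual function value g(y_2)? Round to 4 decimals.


Dual ascent for LP: min 8*x1 + 14*x2, 6*x1 + 3*x2 = 23, 0 <= x_i <= 12
Step 1: y^k = 0.0, reduced costs: (8.0, 14.0)
  x^k = (0.0, 0.0), subgradient = b - a^T x = 23.0
  y^{k+1} = 0.0 + 0.1*23.0 = 2.3
Step 2: y^k = 2.3, reduced costs: (-5.8, 7.1)
  x^k = (12.0, 0.0), subgradient = b - a^T x = -49.0
  y^{k+1} = 2.3 + 0.1*-49.0 = -2.6
Dual objective at y_2 = -2.6: reduced costs (23.6, 21.8), box minimizer x = (0.0, 0.0)
g(y_2) = b*y + (c1 - a1*y)*x1 + (c2 - a2*y)*x2 = 23*(-2.6) + 23.6*0.0 + 21.8*0.0 = -59.8 + 0.0 + 0.0 = -59.8


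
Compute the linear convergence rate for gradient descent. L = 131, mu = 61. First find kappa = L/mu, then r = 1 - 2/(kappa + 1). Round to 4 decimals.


Step 1: Compute the condition number.
kappa = L/mu = 131/61 = 2.1475
Step 2: Compute the convergence rate.
r = 1 - 2/(kappa + 1) = 1 - 2*mu/(L + mu) = (L - mu)/(L + mu) = 70/192 = 0.3646


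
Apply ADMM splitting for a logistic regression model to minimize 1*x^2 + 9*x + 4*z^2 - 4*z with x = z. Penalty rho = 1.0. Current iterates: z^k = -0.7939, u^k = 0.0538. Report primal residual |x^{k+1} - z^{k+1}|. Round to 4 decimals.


ADMM iteration with rho = 1.0, z^k = -0.7939, u^k = 0.0538
Step 1: x-update.
Minimize 1*x^2 + 9*x + (1.0/2)*(x + 0.7939 + 0.0538)^2
FOC: (2*1 + 1.0)*x = -9 + 1.0*(-0.7939 - 0.0538)
x^{k+1} = -3.2826
Step 2: z-update.
Minimize 4*z^2 - 4*z + (1.0/2)*(-3.2826 - z + 0.0538)^2
FOC: (2*4 + 1.0)*z = 4 + 1.0*(-3.2826 + 0.0538)
z^{k+1} = 0.0857
Step 3: u-update.
u^{k+1} = 0.0538 - 3.2826 - 0.0857 = -3.3145
Step 4: Primal residual = |-3.2826 - 0.0857| = 3.3683


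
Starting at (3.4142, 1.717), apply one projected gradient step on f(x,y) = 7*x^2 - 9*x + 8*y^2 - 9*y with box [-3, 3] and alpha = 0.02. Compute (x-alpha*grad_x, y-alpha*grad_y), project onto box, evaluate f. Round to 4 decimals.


Step 1: Compute gradient at (3.4142, 1.717).
grad_x = 2*7*3.4142 - 9 = 38.7988
grad_y = 2*8*1.717 - 9 = 18.472
Step 2: Gradient step.
x_raw = 3.4142 - 0.02*38.7988 = 2.6382
y_raw = 1.717 - 0.02*18.472 = 1.3476
Step 3: Project onto [-3, 3].
x_proj = clip(2.6382) = 2.6382
y_proj = clip(1.3476) = 1.3476
Step 4: Evaluate f.
f(2.6382, 1.3476) = 27.3769


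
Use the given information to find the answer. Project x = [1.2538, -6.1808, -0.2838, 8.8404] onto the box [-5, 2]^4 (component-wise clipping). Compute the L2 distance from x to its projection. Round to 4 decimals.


Project each component onto [-5, 2].
clip(1.2538) = 1.2538, clip(-6.1808) = -5.0, clip(-0.2838) = -0.2838, clip(8.8404) = 2.0
Projection = [1.2538, -5.0, -0.2838, 2.0]
Squared diffs: [0.0, 1.3943, 0.0, 46.7911]
Distance = sqrt(48.1854) = 6.9416


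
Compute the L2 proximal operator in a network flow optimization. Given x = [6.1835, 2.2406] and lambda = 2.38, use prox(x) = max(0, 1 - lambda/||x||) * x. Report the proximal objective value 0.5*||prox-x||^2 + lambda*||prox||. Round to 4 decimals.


Step 1: Compute ||x||.
||x|| = 6.5769
Step 2: Compute scaling factor.
scale = max(0, 1 - 2.38/6.5769) = 0.6381
Step 3: prox(x) = [3.9459, 1.4298]
||prox(x)|| = 4.1969
Step 4: Proximal objective.
0.5*||prox-x||^2 = 2.8322
lambda*||prox|| = 9.9886
Total = 12.8209


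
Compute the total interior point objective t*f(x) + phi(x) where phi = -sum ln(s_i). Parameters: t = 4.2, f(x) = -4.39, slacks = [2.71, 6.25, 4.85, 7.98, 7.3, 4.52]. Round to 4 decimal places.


Step 1: Compute log-barrier.
ln values: [0.9969, 1.8326, 1.579, 2.0769, 1.9879, 1.5085]
phi = -(0.9969 + 1.8326 + 1.579 + 2.0769 + 1.9879 + 1.5085) = -9.9818
Step 2: Compute augmented objective.
t*f(x) = 4.2*-4.39 = -18.438
Total = -18.438 - 9.9818 = -28.4198


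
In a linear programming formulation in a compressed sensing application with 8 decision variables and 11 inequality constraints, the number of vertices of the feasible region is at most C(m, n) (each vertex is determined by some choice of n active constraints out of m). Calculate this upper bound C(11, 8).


Each vertex corresponds to some choice of n active constraints out of m, so the number of vertices is at most C(m, n) = m! / (n!(m-n)!).
m = 11, n = 8
Numerator: 11 * 10 * 9 * 8 * 7 * 6 * 5 * 4
Denominator: 8! = 40320
C(11, 8) = 165


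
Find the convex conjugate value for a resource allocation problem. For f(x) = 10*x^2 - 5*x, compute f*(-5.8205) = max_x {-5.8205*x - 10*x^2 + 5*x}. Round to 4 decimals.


f*(y) = sup_x {y*x - a*x^2 - b*x} = sup_x {(y-b)*x - a*x^2}
FOC: (y - b) - 2a*x = 0 => x* = (y - b)/(2a)
x* = (-5.8205 + 5)/(2*10) = -0.041
f*(-5.8205) = (y-b)^2/(4a) = (-5.8205 + 5)^2/(4*10)
= 0.6732/40 = 0.0168


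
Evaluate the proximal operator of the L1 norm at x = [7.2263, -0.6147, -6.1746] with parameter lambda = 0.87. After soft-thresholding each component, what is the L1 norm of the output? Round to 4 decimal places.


Soft-thresholding with lambda = 0.87:
prox(7.2263) = sign(7.2263)*max(|7.2263| - 0.87, 0) = 6.3563
prox(-0.6147) = sign(-0.6147)*max(|-0.6147| - 0.87, 0) = 0.0
prox(-6.1746) = sign(-6.1746)*max(|-6.1746| - 0.87, 0) = -5.3046
prox(x) = [6.3563, 0.0, -5.3046]
||prox(x)||_1 = 6.3563 + 0.0 + 5.3046 = 11.6609


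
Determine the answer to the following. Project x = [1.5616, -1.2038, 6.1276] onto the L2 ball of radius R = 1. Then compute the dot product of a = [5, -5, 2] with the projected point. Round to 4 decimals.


Step 1: Compute ||x|| (intermediates to 6 decimals).
||x|| = sqrt(1.5616^2 + (-1.2038)^2 + 6.1276^2) = 6.437019
Step 2: Project.
Since ||x|| > R, scale = R/||x|| = 1/6.437019 = 0.155351, proj(x) = scale * x
proj(x) = [0.242596, -0.187012, 0.951929]
Step 3: Dot product.
a^T * proj(x) = 5*0.242596 - 5*(-0.187012) + 2*0.951929 = 4.0519


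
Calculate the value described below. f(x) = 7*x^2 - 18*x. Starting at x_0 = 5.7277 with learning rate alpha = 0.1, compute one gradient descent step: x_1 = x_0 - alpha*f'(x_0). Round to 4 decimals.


We compute the gradient at x_0 and apply the update.
f'(x) = 14*x - 18
f'(5.7277) = 14*5.7277 - 18 = 62.1878
x_1 = 5.7277 - 0.1*62.1878 = -0.4911


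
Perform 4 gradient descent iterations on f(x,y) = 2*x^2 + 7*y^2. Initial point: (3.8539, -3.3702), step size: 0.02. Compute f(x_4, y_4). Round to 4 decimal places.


Gradient descent on f(x,y) = 2*x^2 + 7*y^2.
Starting point: (3.8539, -3.3702), alpha = 0.02
Step 1: grad_x = 2*2*3.8539 = 15.4156, grad_y = 2*7*-3.3702 = -47.1828
  x_1 = 3.8539 - 0.02*15.4156 = 3.5456
  y_1 = -3.3702 - 0.02*-47.1828 = -2.4265
Step 2: grad_x = 2*2*3.5456 = 14.1824, grad_y = 2*7*-2.4265 = -33.9716
  x_2 = 3.5456 - 0.02*14.1824 = 3.2619
  y_2 = -2.4265 - 0.02*-33.9716 = -1.7471
Step 3: grad_x = 2*2*3.2619 = 13.0478, grad_y = 2*7*-1.7471 = -24.4596
  x_3 = 3.2619 - 0.02*13.0478 = 3.001
  y_3 = -1.7471 - 0.02*-24.4596 = -1.2579
Step 4: grad_x = 2*2*3.001 = 12.0039, grad_y = 2*7*-1.2579 = -17.6109
  x_4 = 3.001 - 0.02*12.0039 = 2.7609
  y_4 = -1.2579 - 0.02*-17.6109 = -0.9057
f(2.7609, -0.9057) = 2*2.7609^2 + 7*(-0.9057)^2 = 20.9873


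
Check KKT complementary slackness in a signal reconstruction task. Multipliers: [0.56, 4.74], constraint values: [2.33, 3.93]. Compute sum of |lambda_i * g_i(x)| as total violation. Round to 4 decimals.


KKT complementary slackness check:
lambda_1 * g_1 = 0.56 * 2.33 = 1.3048
lambda_2 * g_2 = 4.74 * 3.93 = 18.6282
Total violation = 1.3048 + 18.6282 = 19.933


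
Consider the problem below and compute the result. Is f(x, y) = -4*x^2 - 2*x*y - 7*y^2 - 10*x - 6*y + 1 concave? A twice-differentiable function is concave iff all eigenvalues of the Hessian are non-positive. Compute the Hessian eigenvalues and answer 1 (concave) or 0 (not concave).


The Hessian of f(x,y) = -4*x^2 - 2*x*y - 7*y^2 - 10*x - 6*y + 1 is:
H = [[-8, -2], [-2, -14]]
Trace = -8 - 14 = -22
Determinant = -8*-14 - (-2)^2 = 108
Discriminant = (-22)^2 - 4*108 = 52.0
Eigenvalues: lambda_1 = -14.6056, lambda_2 = -7.3944
The function is concave.

1


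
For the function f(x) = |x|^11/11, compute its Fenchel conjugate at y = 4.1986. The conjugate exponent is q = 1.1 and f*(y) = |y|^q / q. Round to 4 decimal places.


The conjugate exponent q satisfies 1/p + 1/q = 1.
p = 11, so q = 11/(11 - 1) = 1.1
|y|^q = 4.1986^1.1 = 4.8464
f*(4.1986) = 4.8464 / 1.1 = 4.4058


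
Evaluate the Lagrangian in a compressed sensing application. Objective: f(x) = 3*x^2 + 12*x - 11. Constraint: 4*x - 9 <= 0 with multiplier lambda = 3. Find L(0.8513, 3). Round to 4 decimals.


Step 1: Evaluate f(x).
f(0.8513) = 3*0.8513^2 + 12*0.8513 - 11 = 1.3897
Step 2: Evaluate g(x).
g(0.8513) = 4*0.8513 - 9 = -5.5948
Step 3: Compute Lagrangian.
L = 1.3897 + 3*-5.5948 = -15.3947


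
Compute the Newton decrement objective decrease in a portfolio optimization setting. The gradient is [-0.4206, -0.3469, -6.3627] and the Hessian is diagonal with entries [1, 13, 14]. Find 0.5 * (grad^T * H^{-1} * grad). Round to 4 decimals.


Step 1: H is diagonal, so H^(-1) * g = [-0.4206, -0.0267, -0.4545].
Step 2: g^T H^(-1) g = sum_i g_i^2 / H_ii
  = (-0.4206)^2/1 + (-0.3469)^2/13 + (-6.3627)^2/14
  = 0.1769 + 0.0093 + 2.8917 = 3.0779
Step 3: Objective decrease = 0.5 * g^T H^(-1) g = 1.5389


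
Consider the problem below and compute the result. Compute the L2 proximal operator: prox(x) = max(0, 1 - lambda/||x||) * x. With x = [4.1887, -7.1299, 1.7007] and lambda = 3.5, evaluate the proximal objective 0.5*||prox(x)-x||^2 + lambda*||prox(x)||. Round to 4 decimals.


Step 1: Compute ||x||.
||x|| = 8.4423
Step 2: Compute scaling factor.
scale = max(0, 1 - 3.5/8.4423) = 0.5854
Step 3: prox(x) = [2.4522, -4.174, 0.9956]
||prox(x)|| = 4.9423
Step 4: Proximal objective.
0.5*||prox-x||^2 = 6.125
lambda*||prox|| = 17.2981
Total = 23.4232


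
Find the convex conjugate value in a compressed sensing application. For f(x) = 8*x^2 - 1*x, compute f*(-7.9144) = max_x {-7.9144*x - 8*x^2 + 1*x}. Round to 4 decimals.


f*(y) = sup_x {y*x - a*x^2 - b*x} = sup_x {(y-b)*x - a*x^2}
FOC: (y - b) - 2a*x = 0 => x* = (y - b)/(2a)
x* = (-7.9144 + 1)/(2*8) = -0.4322
f*(-7.9144) = (y-b)^2/(4a) = (-7.9144 + 1)^2/(4*8)
= 47.8089/32 = 1.494


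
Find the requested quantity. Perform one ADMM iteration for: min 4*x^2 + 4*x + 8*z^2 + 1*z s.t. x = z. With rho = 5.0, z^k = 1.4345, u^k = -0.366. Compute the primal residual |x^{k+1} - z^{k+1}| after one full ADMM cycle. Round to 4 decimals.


ADMM iteration with rho = 5.0, z^k = 1.4345, u^k = -0.366
Step 1: x-update.
Minimize 4*x^2 + 4*x + (5.0/2)*(x - 1.4345 - 0.366)^2
FOC: (2*4 + 5.0)*x = -4 + 5.0*(1.4345 + 0.366)
x^{k+1} = 0.3848
Step 2: z-update.
Minimize 8*z^2 + 1*z + (5.0/2)*(0.3848 - z - 0.366)^2
FOC: (2*8 + 5.0)*z = -1 + 5.0*(0.3848 - 0.366)
z^{k+1} = -0.0431
Step 3: u-update.
u^{k+1} = -0.366 + 0.3848 + 0.0431 = 0.0619
Step 4: Primal residual = |0.3848 + 0.0431| = 0.4279


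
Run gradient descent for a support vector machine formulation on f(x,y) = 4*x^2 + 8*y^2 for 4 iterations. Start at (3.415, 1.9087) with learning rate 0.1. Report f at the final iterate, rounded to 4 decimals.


Gradient descent on f(x,y) = 4*x^2 + 8*y^2.
Starting point: (3.415, 1.9087), alpha = 0.1
Step 1: grad_x = 2*4*3.415 = 27.32, grad_y = 2*8*1.9087 = 30.5392
  x_1 = 3.415 - 0.1*27.32 = 0.683
  y_1 = 1.9087 - 0.1*30.5392 = -1.1452
Step 2: grad_x = 2*4*0.683 = 5.464, grad_y = 2*8*-1.1452 = -18.3235
  x_2 = 0.683 - 0.1*5.464 = 0.1366
  y_2 = -1.1452 - 0.1*-18.3235 = 0.6871
Step 3: grad_x = 2*4*0.1366 = 1.0928, grad_y = 2*8*0.6871 = 10.9941
  x_3 = 0.1366 - 0.1*1.0928 = 0.0273
  y_3 = 0.6871 - 0.1*10.9941 = -0.4123
Step 4: grad_x = 2*4*0.0273 = 0.2186, grad_y = 2*8*-0.4123 = -6.5965
  x_4 = 0.0273 - 0.1*0.2186 = 0.0055
  y_4 = -0.4123 - 0.1*-6.5965 = 0.2474
f(0.0055, 0.2474) = 4*0.0055^2 + 8*0.2474^2 = 0.4896


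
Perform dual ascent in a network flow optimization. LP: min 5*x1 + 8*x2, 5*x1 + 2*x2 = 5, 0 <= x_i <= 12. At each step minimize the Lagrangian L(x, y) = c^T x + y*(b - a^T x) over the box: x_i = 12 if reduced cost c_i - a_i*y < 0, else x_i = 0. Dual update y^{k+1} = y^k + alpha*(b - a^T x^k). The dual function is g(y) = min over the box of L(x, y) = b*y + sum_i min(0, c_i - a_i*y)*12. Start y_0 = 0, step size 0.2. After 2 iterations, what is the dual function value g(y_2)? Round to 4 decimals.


Dual ascent for LP: min 5*x1 + 8*x2, 5*x1 + 2*x2 = 5, 0 <= x_i <= 12
Step 1: y^k = 0.0, reduced costs: (5.0, 8.0)
  x^k = (0.0, 0.0), subgradient = b - a^T x = 5.0
  y^{k+1} = 0.0 + 0.2*5.0 = 1.0
Step 2: y^k = 1.0, reduced costs: (0.0, 6.0)
  x^k = (0.0, 0.0), subgradient = b - a^T x = 5.0
  y^{k+1} = 1.0 + 0.2*5.0 = 2.0
Dual objective at y_2 = 2.0: reduced costs (-5.0, 4.0), box minimizer x = (12.0, 0.0)
g(y_2) = b*y + (c1 - a1*y)*x1 + (c2 - a2*y)*x2 = 5*2.0 + (-5.0)*12.0 + 4.0*0.0 = 10.0 - 60.0 + 0.0 = -50.0
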